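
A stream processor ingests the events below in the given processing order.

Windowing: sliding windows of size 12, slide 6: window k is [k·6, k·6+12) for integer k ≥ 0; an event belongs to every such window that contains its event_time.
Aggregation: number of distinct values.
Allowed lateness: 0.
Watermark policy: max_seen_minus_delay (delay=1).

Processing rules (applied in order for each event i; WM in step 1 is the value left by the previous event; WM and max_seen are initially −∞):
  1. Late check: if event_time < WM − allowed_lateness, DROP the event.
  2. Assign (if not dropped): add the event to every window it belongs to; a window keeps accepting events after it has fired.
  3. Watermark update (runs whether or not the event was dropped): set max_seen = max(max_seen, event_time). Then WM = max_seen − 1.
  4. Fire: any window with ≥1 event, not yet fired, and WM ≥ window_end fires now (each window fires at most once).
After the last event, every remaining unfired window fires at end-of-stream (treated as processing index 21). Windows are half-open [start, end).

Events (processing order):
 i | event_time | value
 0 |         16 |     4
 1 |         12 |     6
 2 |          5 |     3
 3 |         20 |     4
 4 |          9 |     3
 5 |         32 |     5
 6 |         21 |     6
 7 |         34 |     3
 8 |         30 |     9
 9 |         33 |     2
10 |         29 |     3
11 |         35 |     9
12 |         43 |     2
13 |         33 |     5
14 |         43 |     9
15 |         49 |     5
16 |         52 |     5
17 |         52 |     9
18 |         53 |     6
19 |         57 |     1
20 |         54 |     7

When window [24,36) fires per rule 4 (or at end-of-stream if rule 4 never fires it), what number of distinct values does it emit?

4

i=0 t=16 v=4: → [12,24),[6,18); WM=15
i=1 t=12 v=6: DROP (t<15-0); WM=15
i=2 t=5 v=3: DROP (t<15-0); WM=15
i=3 t=20 v=4: → [18,30),[12,24); WM=19; [6,18) fires=1
i=4 t=9 v=3: DROP (t<19-0); WM=19
i=5 t=32 v=5: → [30,42),[24,36); WM=31; [12,24) fires=1 [18,30) fires=1
i=6 t=21 v=6: DROP (t<31-0); WM=31
i=7 t=34 v=3: → [30,42),[24,36); WM=33
i=8 t=30 v=9: DROP (t<33-0); WM=33
i=9 t=33 v=2: → [30,42),[24,36); WM=33
i=10 t=29 v=3: DROP (t<33-0); WM=33
i=11 t=35 v=9: → [30,42),[24,36); WM=34
i=12 t=43 v=2: → [42,54),[36,48); WM=42; [24,36) fires=4 [30,42) fires=4
i=13 t=33 v=5: DROP (t<42-0); WM=42
i=14 t=43 v=9: → [42,54),[36,48); WM=42
i=15 t=49 v=5: → [48,60),[42,54); WM=48; [36,48) fires=2
i=16 t=52 v=5: → [48,60),[42,54); WM=51
i=17 t=52 v=9: → [48,60),[42,54); WM=51
i=18 t=53 v=6: → [48,60),[42,54); WM=52
i=19 t=57 v=1: → [54,66),[48,60); WM=56; [42,54) fires=4
i=20 t=54 v=7: DROP (t<56-0); WM=56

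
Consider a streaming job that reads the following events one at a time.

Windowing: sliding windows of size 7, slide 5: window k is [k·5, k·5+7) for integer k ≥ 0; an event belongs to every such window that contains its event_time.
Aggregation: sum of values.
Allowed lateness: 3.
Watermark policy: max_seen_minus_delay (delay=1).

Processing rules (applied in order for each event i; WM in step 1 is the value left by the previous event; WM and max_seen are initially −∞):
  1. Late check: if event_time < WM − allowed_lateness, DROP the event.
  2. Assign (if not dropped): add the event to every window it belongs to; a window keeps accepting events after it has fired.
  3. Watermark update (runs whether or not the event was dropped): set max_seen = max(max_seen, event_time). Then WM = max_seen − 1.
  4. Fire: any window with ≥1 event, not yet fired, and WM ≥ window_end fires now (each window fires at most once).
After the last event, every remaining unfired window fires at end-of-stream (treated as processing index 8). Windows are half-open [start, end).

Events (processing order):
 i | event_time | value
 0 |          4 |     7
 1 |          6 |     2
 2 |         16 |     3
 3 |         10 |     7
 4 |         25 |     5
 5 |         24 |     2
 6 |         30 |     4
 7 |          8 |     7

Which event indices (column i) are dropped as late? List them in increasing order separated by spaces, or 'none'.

3 7

i=0 t=4 v=7: → [0,7); WM=3
i=1 t=6 v=2: → [5,12),[0,7); WM=5
i=2 t=16 v=3: → [15,22),[10,17); WM=15; [0,7) fires=9 [5,12) fires=2
i=3 t=10 v=7: DROP (t<15-3); WM=15
i=4 t=25 v=5: → [25,32),[20,27); WM=24; [10,17) fires=3 [15,22) fires=3
i=5 t=24 v=2: → [20,27); WM=24
i=6 t=30 v=4: → [30,37),[25,32); WM=29; [20,27) fires=7
i=7 t=8 v=7: DROP (t<29-3); WM=29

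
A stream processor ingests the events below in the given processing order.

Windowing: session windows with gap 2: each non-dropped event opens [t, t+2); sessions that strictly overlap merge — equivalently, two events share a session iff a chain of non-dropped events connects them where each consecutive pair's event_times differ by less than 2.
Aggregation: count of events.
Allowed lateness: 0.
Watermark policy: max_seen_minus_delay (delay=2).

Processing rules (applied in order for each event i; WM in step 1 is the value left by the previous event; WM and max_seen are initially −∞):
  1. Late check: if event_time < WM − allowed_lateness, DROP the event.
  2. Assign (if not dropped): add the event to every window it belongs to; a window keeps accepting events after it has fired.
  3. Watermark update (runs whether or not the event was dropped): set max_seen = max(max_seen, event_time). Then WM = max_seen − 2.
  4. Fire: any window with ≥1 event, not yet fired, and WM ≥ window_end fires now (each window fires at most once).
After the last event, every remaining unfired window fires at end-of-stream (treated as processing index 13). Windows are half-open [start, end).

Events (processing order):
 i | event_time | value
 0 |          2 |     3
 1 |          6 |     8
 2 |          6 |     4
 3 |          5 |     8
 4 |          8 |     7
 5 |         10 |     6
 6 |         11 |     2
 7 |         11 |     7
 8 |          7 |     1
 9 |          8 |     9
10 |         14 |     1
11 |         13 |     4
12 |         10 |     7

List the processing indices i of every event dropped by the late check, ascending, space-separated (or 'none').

8 9 12

i=0 t=2 v=3: → [2,4); WM=0
i=1 t=6 v=8: → [6,8); WM=4
i=2 t=6 v=4: → [6,8); WM=4
i=3 t=5 v=8: → [5,8); WM=4
i=4 t=8 v=7: → [8,10); WM=6
i=5 t=10 v=6: → [10,12); WM=8
i=6 t=11 v=2: → [10,13); WM=9
i=7 t=11 v=7: → [10,13); WM=9
i=8 t=7 v=1: DROP (t<9-0); WM=9
i=9 t=8 v=9: DROP (t<9-0); WM=9
i=10 t=14 v=1: → [14,16); WM=12
i=11 t=13 v=4: → [13,16); WM=12
i=12 t=10 v=7: DROP (t<12-0); WM=12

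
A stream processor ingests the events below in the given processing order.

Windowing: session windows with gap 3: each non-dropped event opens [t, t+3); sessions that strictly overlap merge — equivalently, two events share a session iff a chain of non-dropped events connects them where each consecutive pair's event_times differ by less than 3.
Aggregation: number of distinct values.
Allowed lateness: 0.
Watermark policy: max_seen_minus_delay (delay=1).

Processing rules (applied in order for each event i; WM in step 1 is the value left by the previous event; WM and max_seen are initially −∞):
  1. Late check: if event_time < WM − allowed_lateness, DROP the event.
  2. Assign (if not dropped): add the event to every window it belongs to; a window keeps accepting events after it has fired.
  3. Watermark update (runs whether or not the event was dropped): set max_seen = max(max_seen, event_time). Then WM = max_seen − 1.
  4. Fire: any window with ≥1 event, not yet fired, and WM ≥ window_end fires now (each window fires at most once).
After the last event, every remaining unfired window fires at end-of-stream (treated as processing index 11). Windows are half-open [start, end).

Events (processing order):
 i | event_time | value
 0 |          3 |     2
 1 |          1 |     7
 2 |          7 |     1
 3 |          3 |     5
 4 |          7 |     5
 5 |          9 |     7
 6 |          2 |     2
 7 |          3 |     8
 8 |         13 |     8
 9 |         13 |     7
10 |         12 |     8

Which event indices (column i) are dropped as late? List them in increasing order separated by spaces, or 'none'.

i=0 t=3 v=2: → [3,6); WM=2
i=1 t=1 v=7: DROP (t<2-0); WM=2
i=2 t=7 v=1: → [7,10); WM=6
i=3 t=3 v=5: DROP (t<6-0); WM=6
i=4 t=7 v=5: → [7,10); WM=6
i=5 t=9 v=7: → [7,12); WM=8
i=6 t=2 v=2: DROP (t<8-0); WM=8
i=7 t=3 v=8: DROP (t<8-0); WM=8
i=8 t=13 v=8: → [13,16); WM=12
i=9 t=13 v=7: → [13,16); WM=12
i=10 t=12 v=8: → [12,16); WM=12

1 3 6 7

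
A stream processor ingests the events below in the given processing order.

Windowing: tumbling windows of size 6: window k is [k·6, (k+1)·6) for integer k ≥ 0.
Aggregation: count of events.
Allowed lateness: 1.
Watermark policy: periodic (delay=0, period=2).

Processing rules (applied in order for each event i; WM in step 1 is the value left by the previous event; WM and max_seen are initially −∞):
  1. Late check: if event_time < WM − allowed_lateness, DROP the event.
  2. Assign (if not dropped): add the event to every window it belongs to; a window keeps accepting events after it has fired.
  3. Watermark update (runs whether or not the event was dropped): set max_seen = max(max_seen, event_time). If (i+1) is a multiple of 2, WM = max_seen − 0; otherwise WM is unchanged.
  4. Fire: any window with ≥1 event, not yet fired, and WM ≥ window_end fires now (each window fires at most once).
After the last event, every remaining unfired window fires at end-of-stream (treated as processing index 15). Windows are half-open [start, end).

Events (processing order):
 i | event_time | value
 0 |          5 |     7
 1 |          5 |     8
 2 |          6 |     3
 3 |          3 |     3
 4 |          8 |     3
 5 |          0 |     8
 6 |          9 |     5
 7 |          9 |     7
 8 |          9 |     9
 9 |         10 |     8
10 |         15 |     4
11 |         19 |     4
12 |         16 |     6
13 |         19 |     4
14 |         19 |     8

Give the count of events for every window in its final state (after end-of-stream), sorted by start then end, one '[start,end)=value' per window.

i=0 t=5 v=7: → [0,6); WM=−∞
i=1 t=5 v=8: → [0,6); WM=5
i=2 t=6 v=3: → [6,12); WM=5
i=3 t=3 v=3: DROP (t<5-1); WM=6; [0,6) fires=2
i=4 t=8 v=3: → [6,12); WM=6
i=5 t=0 v=8: DROP (t<6-1); WM=8
i=6 t=9 v=5: → [6,12); WM=8
i=7 t=9 v=7: → [6,12); WM=9
i=8 t=9 v=9: → [6,12); WM=9
i=9 t=10 v=8: → [6,12); WM=10
i=10 t=15 v=4: → [12,18); WM=10
i=11 t=19 v=4: → [18,24); WM=19; [6,12) fires=6 [12,18) fires=1
i=12 t=16 v=6: DROP (t<19-1); WM=19
i=13 t=19 v=4: → [18,24); WM=19
i=14 t=19 v=8: → [18,24); WM=19

[0,6)=2 [6,12)=6 [12,18)=1 [18,24)=3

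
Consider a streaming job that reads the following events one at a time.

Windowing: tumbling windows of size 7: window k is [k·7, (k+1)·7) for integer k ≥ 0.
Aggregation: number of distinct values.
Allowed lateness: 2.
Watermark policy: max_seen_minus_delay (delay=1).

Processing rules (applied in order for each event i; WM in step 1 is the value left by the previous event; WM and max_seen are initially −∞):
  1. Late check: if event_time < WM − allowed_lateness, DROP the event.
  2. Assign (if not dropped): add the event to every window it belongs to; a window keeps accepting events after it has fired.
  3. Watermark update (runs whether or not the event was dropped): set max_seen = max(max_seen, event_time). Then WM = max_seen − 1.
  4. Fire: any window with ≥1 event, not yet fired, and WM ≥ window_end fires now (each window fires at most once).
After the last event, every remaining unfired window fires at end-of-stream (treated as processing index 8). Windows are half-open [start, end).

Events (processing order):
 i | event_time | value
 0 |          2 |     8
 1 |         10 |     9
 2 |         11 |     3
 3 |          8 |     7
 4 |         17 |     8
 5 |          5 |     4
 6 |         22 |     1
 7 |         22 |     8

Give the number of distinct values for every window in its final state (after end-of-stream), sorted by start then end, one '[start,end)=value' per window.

i=0 t=2 v=8: → [0,7); WM=1
i=1 t=10 v=9: → [7,14); WM=9; [0,7) fires=1
i=2 t=11 v=3: → [7,14); WM=10
i=3 t=8 v=7: → [7,14); WM=10
i=4 t=17 v=8: → [14,21); WM=16; [7,14) fires=3
i=5 t=5 v=4: DROP (t<16-2); WM=16
i=6 t=22 v=1: → [21,28); WM=21; [14,21) fires=1
i=7 t=22 v=8: → [21,28); WM=21

[0,7)=1 [7,14)=3 [14,21)=1 [21,28)=2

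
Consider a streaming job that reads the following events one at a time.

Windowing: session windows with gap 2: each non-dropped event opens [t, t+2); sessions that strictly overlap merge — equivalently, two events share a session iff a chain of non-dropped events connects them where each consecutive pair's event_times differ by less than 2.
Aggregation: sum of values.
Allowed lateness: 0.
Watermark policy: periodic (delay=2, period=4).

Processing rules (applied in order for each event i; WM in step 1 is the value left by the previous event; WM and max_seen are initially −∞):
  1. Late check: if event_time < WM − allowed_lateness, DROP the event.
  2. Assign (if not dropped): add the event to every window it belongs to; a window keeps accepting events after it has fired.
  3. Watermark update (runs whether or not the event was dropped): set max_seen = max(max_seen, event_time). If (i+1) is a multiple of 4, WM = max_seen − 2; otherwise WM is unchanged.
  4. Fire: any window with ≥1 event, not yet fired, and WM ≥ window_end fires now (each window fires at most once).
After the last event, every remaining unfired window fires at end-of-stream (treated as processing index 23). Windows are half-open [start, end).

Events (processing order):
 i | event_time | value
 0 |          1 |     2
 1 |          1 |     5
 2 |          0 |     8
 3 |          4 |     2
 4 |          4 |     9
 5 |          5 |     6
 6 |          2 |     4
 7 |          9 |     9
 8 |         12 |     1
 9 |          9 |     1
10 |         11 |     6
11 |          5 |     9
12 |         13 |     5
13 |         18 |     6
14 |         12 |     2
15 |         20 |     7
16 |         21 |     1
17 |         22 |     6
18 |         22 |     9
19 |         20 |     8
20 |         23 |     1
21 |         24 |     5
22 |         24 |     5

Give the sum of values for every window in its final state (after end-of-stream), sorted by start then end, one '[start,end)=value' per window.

i=0 t=1 v=2: → [1,3); WM=−∞
i=1 t=1 v=5: → [1,3); WM=−∞
i=2 t=0 v=8: → [0,3); WM=−∞
i=3 t=4 v=2: → [4,6); WM=2
i=4 t=4 v=9: → [4,6); WM=2
i=5 t=5 v=6: → [4,7); WM=2
i=6 t=2 v=4: → [0,4); WM=2
i=7 t=9 v=9: → [9,11); WM=7
i=8 t=12 v=1: → [12,14); WM=7
i=9 t=9 v=1: → [9,11); WM=7
i=10 t=11 v=6: → [11,14); WM=7
i=11 t=5 v=9: DROP (t<7-0); WM=10
i=12 t=13 v=5: → [11,15); WM=10
i=13 t=18 v=6: → [18,20); WM=10
i=14 t=12 v=2: → [11,15); WM=10
i=15 t=20 v=7: → [20,22); WM=18
i=16 t=21 v=1: → [20,23); WM=18
i=17 t=22 v=6: → [20,24); WM=18
i=18 t=22 v=9: → [20,24); WM=18
i=19 t=20 v=8: → [20,24); WM=20
i=20 t=23 v=1: → [20,25); WM=20
i=21 t=24 v=5: → [20,26); WM=20
i=22 t=24 v=5: → [20,26); WM=20

[0,4)=19 [4,7)=17 [9,11)=10 [11,15)=14 [18,20)=6 [20,26)=42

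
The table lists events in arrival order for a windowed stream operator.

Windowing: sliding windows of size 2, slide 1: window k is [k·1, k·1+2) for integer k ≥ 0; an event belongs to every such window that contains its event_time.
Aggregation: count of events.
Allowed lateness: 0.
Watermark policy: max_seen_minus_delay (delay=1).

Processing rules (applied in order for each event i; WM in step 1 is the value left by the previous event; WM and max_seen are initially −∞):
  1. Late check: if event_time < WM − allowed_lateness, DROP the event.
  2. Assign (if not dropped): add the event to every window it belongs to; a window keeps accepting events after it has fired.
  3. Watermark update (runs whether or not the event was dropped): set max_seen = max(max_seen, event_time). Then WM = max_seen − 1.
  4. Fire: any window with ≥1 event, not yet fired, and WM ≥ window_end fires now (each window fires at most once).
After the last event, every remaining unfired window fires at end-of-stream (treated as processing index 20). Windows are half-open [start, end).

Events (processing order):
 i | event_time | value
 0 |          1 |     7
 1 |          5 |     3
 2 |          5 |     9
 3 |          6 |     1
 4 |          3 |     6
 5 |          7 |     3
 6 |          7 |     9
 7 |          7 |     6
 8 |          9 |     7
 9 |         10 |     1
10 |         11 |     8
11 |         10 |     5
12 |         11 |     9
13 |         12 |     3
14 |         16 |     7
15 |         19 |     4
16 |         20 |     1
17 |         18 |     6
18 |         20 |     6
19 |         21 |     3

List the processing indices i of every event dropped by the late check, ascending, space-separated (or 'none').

4 17

i=0 t=1 v=7: → [1,3),[0,2); WM=0
i=1 t=5 v=3: → [5,7),[4,6); WM=4; [0,2) fires=1 [1,3) fires=1
i=2 t=5 v=9: → [5,7),[4,6); WM=4
i=3 t=6 v=1: → [6,8),[5,7); WM=5
i=4 t=3 v=6: DROP (t<5-0); WM=5
i=5 t=7 v=3: → [7,9),[6,8); WM=6; [4,6) fires=2
i=6 t=7 v=9: → [7,9),[6,8); WM=6
i=7 t=7 v=6: → [7,9),[6,8); WM=6
i=8 t=9 v=7: → [9,11),[8,10); WM=8; [5,7) fires=3 [6,8) fires=4
i=9 t=10 v=1: → [10,12),[9,11); WM=9; [7,9) fires=3
i=10 t=11 v=8: → [11,13),[10,12); WM=10; [8,10) fires=1
i=11 t=10 v=5: → [10,12),[9,11); WM=10
i=12 t=11 v=9: → [11,13),[10,12); WM=10
i=13 t=12 v=3: → [12,14),[11,13); WM=11; [9,11) fires=3
i=14 t=16 v=7: → [16,18),[15,17); WM=15; [10,12) fires=4 [11,13) fires=3 [12,14) fires=1
i=15 t=19 v=4: → [19,21),[18,20); WM=18; [15,17) fires=1 [16,18) fires=1
i=16 t=20 v=1: → [20,22),[19,21); WM=19
i=17 t=18 v=6: DROP (t<19-0); WM=19
i=18 t=20 v=6: → [20,22),[19,21); WM=19
i=19 t=21 v=3: → [21,23),[20,22); WM=20; [18,20) fires=1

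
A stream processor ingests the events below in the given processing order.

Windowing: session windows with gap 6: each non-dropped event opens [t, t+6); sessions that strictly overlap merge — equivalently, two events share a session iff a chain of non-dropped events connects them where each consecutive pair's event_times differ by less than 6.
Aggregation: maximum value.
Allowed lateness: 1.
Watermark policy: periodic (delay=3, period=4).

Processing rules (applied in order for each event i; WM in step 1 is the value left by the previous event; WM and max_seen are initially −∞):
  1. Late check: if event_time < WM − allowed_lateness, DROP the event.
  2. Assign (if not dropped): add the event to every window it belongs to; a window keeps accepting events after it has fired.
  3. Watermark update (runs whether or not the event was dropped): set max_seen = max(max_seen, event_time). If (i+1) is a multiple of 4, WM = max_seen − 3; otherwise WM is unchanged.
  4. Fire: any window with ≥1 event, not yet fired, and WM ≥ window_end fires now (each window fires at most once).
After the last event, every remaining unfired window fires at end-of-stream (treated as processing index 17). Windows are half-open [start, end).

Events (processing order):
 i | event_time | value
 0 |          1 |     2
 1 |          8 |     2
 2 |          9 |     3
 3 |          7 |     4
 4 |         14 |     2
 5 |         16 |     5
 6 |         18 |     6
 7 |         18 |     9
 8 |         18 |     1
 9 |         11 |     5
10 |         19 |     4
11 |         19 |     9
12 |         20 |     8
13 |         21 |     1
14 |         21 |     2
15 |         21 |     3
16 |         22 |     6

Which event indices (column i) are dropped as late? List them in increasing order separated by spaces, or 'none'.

9

i=0 t=1 v=2: → [1,7); WM=−∞
i=1 t=8 v=2: → [8,14); WM=−∞
i=2 t=9 v=3: → [8,15); WM=−∞
i=3 t=7 v=4: → [7,15); WM=6
i=4 t=14 v=2: → [7,20); WM=6
i=5 t=16 v=5: → [7,22); WM=6
i=6 t=18 v=6: → [7,24); WM=6
i=7 t=18 v=9: → [7,24); WM=15
i=8 t=18 v=1: → [7,24); WM=15
i=9 t=11 v=5: DROP (t<15-1); WM=15
i=10 t=19 v=4: → [7,25); WM=15
i=11 t=19 v=9: → [7,25); WM=16
i=12 t=20 v=8: → [7,26); WM=16
i=13 t=21 v=1: → [7,27); WM=16
i=14 t=21 v=2: → [7,27); WM=16
i=15 t=21 v=3: → [7,27); WM=18
i=16 t=22 v=6: → [7,28); WM=18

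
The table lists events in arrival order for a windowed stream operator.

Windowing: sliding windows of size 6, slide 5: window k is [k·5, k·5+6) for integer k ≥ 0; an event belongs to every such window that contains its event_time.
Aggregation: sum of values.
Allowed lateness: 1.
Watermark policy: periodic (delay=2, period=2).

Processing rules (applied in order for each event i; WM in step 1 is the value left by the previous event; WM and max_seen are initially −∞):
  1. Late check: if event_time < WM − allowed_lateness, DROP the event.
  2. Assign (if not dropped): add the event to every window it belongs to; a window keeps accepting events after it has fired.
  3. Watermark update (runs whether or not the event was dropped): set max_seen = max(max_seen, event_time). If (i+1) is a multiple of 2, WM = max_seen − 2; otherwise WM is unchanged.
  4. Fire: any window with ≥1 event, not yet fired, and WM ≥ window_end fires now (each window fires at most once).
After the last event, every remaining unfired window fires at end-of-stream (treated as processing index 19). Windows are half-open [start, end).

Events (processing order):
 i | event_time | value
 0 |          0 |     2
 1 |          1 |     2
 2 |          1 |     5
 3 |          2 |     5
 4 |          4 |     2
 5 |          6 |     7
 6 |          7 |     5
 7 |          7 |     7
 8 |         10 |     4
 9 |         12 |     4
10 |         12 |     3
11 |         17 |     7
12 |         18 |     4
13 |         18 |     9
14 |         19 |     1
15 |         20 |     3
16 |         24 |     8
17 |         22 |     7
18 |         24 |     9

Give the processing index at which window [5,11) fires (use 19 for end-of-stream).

i=0 t=0 v=2: → [0,6); WM=−∞
i=1 t=1 v=2: → [0,6); WM=-1
i=2 t=1 v=5: → [0,6); WM=-1
i=3 t=2 v=5: → [0,6); WM=0
i=4 t=4 v=2: → [0,6); WM=0
i=5 t=6 v=7: → [5,11); WM=4
i=6 t=7 v=5: → [5,11); WM=4
i=7 t=7 v=7: → [5,11); WM=5
i=8 t=10 v=4: → [10,16),[5,11); WM=5
i=9 t=12 v=4: → [10,16); WM=10; [0,6) fires=16
i=10 t=12 v=3: → [10,16); WM=10
i=11 t=17 v=7: → [15,21); WM=15; [5,11) fires=23
i=12 t=18 v=4: → [15,21); WM=15
i=13 t=18 v=9: → [15,21); WM=16; [10,16) fires=11
i=14 t=19 v=1: → [15,21); WM=16
i=15 t=20 v=3: → [20,26),[15,21); WM=18
i=16 t=24 v=8: → [20,26); WM=18
i=17 t=22 v=7: → [20,26); WM=22; [15,21) fires=24
i=18 t=24 v=9: → [20,26); WM=22

11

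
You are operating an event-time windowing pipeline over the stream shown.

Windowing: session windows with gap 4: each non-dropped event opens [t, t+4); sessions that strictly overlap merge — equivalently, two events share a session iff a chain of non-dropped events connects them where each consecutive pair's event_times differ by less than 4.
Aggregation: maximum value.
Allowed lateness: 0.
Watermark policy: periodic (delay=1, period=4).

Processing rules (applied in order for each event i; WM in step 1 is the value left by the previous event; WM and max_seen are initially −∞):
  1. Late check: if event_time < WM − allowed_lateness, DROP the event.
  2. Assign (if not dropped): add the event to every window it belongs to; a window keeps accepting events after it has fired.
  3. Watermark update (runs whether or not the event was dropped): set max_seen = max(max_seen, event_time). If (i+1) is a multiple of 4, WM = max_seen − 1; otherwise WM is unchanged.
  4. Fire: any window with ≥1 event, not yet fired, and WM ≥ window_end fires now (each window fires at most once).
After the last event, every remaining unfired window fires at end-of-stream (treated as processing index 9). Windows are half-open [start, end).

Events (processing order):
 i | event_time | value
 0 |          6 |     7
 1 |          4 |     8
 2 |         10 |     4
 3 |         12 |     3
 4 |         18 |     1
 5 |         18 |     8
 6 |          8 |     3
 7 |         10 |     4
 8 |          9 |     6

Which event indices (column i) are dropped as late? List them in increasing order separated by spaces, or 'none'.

i=0 t=6 v=7: → [6,10); WM=−∞
i=1 t=4 v=8: → [4,10); WM=−∞
i=2 t=10 v=4: → [10,14); WM=−∞
i=3 t=12 v=3: → [10,16); WM=11
i=4 t=18 v=1: → [18,22); WM=11
i=5 t=18 v=8: → [18,22); WM=11
i=6 t=8 v=3: DROP (t<11-0); WM=11
i=7 t=10 v=4: DROP (t<11-0); WM=17
i=8 t=9 v=6: DROP (t<17-0); WM=17

6 7 8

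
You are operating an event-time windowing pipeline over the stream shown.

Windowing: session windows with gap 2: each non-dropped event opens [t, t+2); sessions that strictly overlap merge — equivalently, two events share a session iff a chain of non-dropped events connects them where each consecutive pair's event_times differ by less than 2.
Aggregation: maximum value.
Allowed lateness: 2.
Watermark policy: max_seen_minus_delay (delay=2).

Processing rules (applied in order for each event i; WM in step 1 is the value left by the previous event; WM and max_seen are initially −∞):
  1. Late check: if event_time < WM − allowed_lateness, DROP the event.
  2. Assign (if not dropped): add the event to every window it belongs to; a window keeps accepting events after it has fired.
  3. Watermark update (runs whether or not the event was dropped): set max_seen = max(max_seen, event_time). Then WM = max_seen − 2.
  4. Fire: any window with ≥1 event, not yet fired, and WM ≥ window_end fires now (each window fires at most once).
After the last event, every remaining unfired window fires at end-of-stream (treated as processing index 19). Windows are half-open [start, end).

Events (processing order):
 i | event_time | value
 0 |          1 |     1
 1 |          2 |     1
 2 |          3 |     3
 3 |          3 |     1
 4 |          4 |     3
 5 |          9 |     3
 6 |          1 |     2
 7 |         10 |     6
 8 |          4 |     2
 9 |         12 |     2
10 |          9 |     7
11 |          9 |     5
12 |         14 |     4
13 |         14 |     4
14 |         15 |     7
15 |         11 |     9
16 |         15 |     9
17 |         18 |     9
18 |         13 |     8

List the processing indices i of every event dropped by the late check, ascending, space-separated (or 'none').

i=0 t=1 v=1: → [1,3); WM=-1
i=1 t=2 v=1: → [1,4); WM=0
i=2 t=3 v=3: → [1,5); WM=1
i=3 t=3 v=1: → [1,5); WM=1
i=4 t=4 v=3: → [1,6); WM=2
i=5 t=9 v=3: → [9,11); WM=7
i=6 t=1 v=2: DROP (t<7-2); WM=7
i=7 t=10 v=6: → [9,12); WM=8
i=8 t=4 v=2: DROP (t<8-2); WM=8
i=9 t=12 v=2: → [12,14); WM=10
i=10 t=9 v=7: → [9,12); WM=10
i=11 t=9 v=5: → [9,12); WM=10
i=12 t=14 v=4: → [14,16); WM=12
i=13 t=14 v=4: → [14,16); WM=12
i=14 t=15 v=7: → [14,17); WM=13
i=15 t=11 v=9: → [9,14); WM=13
i=16 t=15 v=9: → [14,17); WM=13
i=17 t=18 v=9: → [18,20); WM=16
i=18 t=13 v=8: DROP (t<16-2); WM=16

6 8 18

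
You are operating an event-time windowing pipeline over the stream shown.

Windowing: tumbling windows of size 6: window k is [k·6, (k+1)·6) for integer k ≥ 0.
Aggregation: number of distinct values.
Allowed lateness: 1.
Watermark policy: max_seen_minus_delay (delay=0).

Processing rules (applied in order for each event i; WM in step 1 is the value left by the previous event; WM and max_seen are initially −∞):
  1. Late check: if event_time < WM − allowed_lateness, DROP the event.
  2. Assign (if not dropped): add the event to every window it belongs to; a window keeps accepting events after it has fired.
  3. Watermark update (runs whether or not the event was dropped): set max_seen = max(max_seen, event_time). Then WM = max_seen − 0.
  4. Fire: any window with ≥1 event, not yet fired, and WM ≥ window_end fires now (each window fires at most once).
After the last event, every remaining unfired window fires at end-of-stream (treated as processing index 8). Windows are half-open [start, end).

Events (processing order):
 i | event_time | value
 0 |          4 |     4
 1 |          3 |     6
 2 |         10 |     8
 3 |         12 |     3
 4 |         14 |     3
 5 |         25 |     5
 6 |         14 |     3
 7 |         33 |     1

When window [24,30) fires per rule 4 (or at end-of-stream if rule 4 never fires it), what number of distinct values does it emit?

1

i=0 t=4 v=4: → [0,6); WM=4
i=1 t=3 v=6: → [0,6); WM=4
i=2 t=10 v=8: → [6,12); WM=10; [0,6) fires=2
i=3 t=12 v=3: → [12,18); WM=12; [6,12) fires=1
i=4 t=14 v=3: → [12,18); WM=14
i=5 t=25 v=5: → [24,30); WM=25; [12,18) fires=1
i=6 t=14 v=3: DROP (t<25-1); WM=25
i=7 t=33 v=1: → [30,36); WM=33; [24,30) fires=1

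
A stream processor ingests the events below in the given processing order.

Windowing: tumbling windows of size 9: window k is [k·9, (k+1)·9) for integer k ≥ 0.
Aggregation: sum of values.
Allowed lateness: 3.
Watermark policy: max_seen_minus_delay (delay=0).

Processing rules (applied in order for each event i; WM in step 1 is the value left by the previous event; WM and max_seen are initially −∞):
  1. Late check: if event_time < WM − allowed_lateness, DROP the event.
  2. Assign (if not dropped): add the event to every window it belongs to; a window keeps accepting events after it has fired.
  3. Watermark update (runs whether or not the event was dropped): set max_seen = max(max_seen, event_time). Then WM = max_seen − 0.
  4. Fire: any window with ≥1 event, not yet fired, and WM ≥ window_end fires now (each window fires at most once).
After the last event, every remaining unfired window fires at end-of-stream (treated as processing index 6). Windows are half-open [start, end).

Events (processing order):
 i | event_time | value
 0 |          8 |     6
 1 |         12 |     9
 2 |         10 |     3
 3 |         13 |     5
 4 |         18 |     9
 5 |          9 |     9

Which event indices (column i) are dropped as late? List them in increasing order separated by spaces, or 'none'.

i=0 t=8 v=6: → [0,9); WM=8
i=1 t=12 v=9: → [9,18); WM=12; [0,9) fires=6
i=2 t=10 v=3: → [9,18); WM=12
i=3 t=13 v=5: → [9,18); WM=13
i=4 t=18 v=9: → [18,27); WM=18; [9,18) fires=17
i=5 t=9 v=9: DROP (t<18-3); WM=18

5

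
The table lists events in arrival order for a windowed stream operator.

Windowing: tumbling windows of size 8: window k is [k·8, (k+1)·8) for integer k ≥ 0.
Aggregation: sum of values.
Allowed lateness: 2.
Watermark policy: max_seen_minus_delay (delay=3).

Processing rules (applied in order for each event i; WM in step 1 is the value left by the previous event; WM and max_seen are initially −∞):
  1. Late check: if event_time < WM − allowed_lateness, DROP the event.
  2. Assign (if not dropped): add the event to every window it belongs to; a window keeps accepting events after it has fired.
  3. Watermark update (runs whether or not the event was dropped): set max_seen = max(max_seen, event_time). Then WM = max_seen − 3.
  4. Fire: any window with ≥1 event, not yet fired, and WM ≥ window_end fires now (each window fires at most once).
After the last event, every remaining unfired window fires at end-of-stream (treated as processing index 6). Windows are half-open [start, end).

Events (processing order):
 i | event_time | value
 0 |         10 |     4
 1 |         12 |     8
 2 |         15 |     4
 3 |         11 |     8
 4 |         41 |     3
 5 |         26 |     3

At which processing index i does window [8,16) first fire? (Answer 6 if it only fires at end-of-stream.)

i=0 t=10 v=4: → [8,16); WM=7
i=1 t=12 v=8: → [8,16); WM=9
i=2 t=15 v=4: → [8,16); WM=12
i=3 t=11 v=8: → [8,16); WM=12
i=4 t=41 v=3: → [40,48); WM=38; [8,16) fires=24
i=5 t=26 v=3: DROP (t<38-2); WM=38

4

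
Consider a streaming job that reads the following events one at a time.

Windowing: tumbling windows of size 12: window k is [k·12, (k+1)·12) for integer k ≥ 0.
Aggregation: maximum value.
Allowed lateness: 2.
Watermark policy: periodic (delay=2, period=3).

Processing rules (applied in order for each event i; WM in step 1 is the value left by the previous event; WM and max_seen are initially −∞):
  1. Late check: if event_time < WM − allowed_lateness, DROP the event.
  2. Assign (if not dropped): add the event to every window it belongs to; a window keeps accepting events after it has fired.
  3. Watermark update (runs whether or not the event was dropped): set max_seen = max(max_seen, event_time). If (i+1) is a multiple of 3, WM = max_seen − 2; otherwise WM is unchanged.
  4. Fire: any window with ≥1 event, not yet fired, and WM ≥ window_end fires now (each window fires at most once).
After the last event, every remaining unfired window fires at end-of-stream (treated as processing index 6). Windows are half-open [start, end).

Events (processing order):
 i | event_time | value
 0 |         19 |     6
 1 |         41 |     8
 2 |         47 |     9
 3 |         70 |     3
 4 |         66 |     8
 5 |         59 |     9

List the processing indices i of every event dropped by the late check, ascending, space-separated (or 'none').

none

i=0 t=19 v=6: → [12,24); WM=−∞
i=1 t=41 v=8: → [36,48); WM=−∞
i=2 t=47 v=9: → [36,48); WM=45; [12,24) fires=6
i=3 t=70 v=3: → [60,72); WM=45
i=4 t=66 v=8: → [60,72); WM=45
i=5 t=59 v=9: → [48,60); WM=68; [36,48) fires=9 [48,60) fires=9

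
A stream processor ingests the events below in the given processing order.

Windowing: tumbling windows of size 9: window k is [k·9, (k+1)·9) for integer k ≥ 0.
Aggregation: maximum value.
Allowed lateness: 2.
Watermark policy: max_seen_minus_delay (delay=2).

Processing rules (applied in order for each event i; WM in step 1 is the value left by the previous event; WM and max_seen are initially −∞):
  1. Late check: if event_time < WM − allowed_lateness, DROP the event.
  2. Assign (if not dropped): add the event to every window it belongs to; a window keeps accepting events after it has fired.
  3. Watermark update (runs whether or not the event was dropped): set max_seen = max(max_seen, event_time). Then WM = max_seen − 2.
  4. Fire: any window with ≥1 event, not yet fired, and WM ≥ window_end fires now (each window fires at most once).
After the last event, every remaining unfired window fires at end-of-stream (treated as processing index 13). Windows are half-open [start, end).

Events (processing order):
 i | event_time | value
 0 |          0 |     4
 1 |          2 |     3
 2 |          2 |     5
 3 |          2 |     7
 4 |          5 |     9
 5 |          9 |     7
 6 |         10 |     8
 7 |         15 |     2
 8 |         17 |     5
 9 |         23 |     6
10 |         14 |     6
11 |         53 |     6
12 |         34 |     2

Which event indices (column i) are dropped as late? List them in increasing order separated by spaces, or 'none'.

10 12

i=0 t=0 v=4: → [0,9); WM=-2
i=1 t=2 v=3: → [0,9); WM=0
i=2 t=2 v=5: → [0,9); WM=0
i=3 t=2 v=7: → [0,9); WM=0
i=4 t=5 v=9: → [0,9); WM=3
i=5 t=9 v=7: → [9,18); WM=7
i=6 t=10 v=8: → [9,18); WM=8
i=7 t=15 v=2: → [9,18); WM=13; [0,9) fires=9
i=8 t=17 v=5: → [9,18); WM=15
i=9 t=23 v=6: → [18,27); WM=21; [9,18) fires=8
i=10 t=14 v=6: DROP (t<21-2); WM=21
i=11 t=53 v=6: → [45,54); WM=51; [18,27) fires=6
i=12 t=34 v=2: DROP (t<51-2); WM=51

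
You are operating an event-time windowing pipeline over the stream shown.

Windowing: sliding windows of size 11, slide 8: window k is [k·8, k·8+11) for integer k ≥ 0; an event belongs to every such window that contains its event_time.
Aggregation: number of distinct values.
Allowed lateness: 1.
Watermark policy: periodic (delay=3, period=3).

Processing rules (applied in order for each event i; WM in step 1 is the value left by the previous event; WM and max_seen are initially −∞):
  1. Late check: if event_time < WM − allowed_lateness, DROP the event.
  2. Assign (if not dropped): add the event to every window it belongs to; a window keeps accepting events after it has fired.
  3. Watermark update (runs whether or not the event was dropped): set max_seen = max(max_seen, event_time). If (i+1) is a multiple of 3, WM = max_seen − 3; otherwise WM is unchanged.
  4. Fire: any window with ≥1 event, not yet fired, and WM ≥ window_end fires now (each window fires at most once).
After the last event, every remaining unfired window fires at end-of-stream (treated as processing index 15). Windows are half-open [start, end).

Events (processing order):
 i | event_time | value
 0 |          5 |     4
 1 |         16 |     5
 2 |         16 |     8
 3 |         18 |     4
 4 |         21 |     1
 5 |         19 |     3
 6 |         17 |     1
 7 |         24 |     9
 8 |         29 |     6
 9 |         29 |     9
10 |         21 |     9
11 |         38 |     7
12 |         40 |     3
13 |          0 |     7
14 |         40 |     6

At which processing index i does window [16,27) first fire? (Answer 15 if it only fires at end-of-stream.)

i=0 t=5 v=4: → [0,11); WM=−∞
i=1 t=16 v=5: → [16,27),[8,19); WM=−∞
i=2 t=16 v=8: → [16,27),[8,19); WM=13; [0,11) fires=1
i=3 t=18 v=4: → [16,27),[8,19); WM=13
i=4 t=21 v=1: → [16,27); WM=13
i=5 t=19 v=3: → [16,27); WM=18
i=6 t=17 v=1: → [16,27),[8,19); WM=18
i=7 t=24 v=9: → [24,35),[16,27); WM=18
i=8 t=29 v=6: → [24,35); WM=26; [8,19) fires=4
i=9 t=29 v=9: → [24,35); WM=26
i=10 t=21 v=9: DROP (t<26-1); WM=26
i=11 t=38 v=7: → [32,43); WM=35; [16,27) fires=6 [24,35) fires=2
i=12 t=40 v=3: → [40,51),[32,43); WM=35
i=13 t=0 v=7: DROP (t<35-1); WM=35
i=14 t=40 v=6: → [40,51),[32,43); WM=37

11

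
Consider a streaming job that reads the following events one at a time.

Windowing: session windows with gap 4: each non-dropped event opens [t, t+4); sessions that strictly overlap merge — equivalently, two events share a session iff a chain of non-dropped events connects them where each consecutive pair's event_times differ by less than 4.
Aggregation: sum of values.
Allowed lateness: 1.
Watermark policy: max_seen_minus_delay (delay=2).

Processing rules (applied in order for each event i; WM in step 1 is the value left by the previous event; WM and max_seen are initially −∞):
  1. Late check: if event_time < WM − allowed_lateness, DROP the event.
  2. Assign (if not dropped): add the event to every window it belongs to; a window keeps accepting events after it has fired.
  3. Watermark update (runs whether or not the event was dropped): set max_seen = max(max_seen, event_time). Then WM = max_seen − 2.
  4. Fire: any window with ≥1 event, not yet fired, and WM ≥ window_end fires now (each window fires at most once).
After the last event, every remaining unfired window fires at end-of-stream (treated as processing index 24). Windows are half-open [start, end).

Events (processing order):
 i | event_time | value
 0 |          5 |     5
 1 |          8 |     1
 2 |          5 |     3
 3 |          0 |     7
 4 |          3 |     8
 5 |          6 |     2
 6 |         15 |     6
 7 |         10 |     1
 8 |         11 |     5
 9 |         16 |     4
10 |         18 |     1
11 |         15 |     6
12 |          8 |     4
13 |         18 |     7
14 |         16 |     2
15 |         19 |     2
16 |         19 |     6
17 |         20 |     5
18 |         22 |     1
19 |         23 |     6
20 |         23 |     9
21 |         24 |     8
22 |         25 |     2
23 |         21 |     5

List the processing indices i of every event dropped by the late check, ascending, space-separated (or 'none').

i=0 t=5 v=5: → [5,9); WM=3
i=1 t=8 v=1: → [5,12); WM=6
i=2 t=5 v=3: → [5,12); WM=6
i=3 t=0 v=7: DROP (t<6-1); WM=6
i=4 t=3 v=8: DROP (t<6-1); WM=6
i=5 t=6 v=2: → [5,12); WM=6
i=6 t=15 v=6: → [15,19); WM=13
i=7 t=10 v=1: DROP (t<13-1); WM=13
i=8 t=11 v=5: DROP (t<13-1); WM=13
i=9 t=16 v=4: → [15,20); WM=14
i=10 t=18 v=1: → [15,22); WM=16
i=11 t=15 v=6: → [15,22); WM=16
i=12 t=8 v=4: DROP (t<16-1); WM=16
i=13 t=18 v=7: → [15,22); WM=16
i=14 t=16 v=2: → [15,22); WM=16
i=15 t=19 v=2: → [15,23); WM=17
i=16 t=19 v=6: → [15,23); WM=17
i=17 t=20 v=5: → [15,24); WM=18
i=18 t=22 v=1: → [15,26); WM=20
i=19 t=23 v=6: → [15,27); WM=21
i=20 t=23 v=9: → [15,27); WM=21
i=21 t=24 v=8: → [15,28); WM=22
i=22 t=25 v=2: → [15,29); WM=23
i=23 t=21 v=5: DROP (t<23-1); WM=23

3 4 7 8 12 23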